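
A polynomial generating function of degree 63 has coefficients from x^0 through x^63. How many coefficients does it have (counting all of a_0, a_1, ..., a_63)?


A polynomial of degree 63 takes the form a_0 + a_1 x + ... + a_63 x^63.
The number of coefficients is 63 + 1 = 64.

64


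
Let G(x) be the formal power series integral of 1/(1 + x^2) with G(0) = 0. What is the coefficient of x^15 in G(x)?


1/(1 + x^2) = sum_{j>=0} (-1)^j x^(2j). Integrating termwise with G(0) = 0:
G(x) = sum_{j>=0} (-1)^j x^(2j+1) / (2j+1) = arctan(x).
Only odd powers are nonzero. For x^15 write 15 = 2*7 + 1, giving
(-1)^7 / 15 = -1/15 = -1/15.

-1/15


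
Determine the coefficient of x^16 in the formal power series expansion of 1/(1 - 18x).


The geometric series identity gives 1/(1 - c x) = sum_{k>=0} c^k x^k, so the coefficient of x^k is c^k.
Here c = 18 and k = 16.
Computing: 18^16 = 121439531096594251776

121439531096594251776


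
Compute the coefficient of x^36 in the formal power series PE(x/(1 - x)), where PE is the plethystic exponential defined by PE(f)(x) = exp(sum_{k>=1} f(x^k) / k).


For f(x) = x/(1 - x) we have
sum_{k>=1} f(x^k) / k = sum_{k>=1} (1/k) * x^k / (1 - x^k) = sum_{k, m >= 1} x^(k m) / k,
which after exponentiating simplifies to
PE(x/(1 - x)) = prod_{k>=1} 1 / (1 - x^k).
This is the generating function for the partition function p(n), so the coefficient of x^36 is p(36).
Computing p(36) by dynamic programming over parts 1, 2, ..., 36: p(36) = 17977.

17977


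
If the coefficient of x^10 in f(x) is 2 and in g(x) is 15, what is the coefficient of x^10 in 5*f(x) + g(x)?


Scalar multiplication scales coefficients: 5 * 2 = 10.
Then add the g coefficient: 10 + 15
= 25

25


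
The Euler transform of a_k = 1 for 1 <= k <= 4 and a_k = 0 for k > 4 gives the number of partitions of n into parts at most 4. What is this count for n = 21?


Partitions of 21 into parts at most 4:
Using generating function (1-x)^(-1)(1-x^2)^(-1)...(1-x^4)^(-1),
the coefficient of x^21 = 120

120


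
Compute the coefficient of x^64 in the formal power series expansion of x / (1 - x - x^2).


Let f(x) = sum_{k>=0} a_k x^k. Multiplying f(x) * (1 - x - x^2) = x and matching coefficients gives a_0 = 0, a_1 = 1, and a_k = a_{k-1} + a_{k-2} for k >= 2. These are the Fibonacci numbers F_k.
Iterating from F_0 = 0, F_1 = 1:
F_0=0, F_1=1, F_2=1, F_3=2, F_4=3, F_5=5, F_6=8, F_7=13, F_8=21, F_9=34, ...
F_64 = 10610209857723.

10610209857723


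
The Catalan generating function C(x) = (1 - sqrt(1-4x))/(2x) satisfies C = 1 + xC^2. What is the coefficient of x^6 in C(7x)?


Substituting x -> 7x scales the n-th coefficient by 7^n, so [x^6] C(7x) = 7^6 * C_6.
C_6 = C(2*6, 6)/(7) = 924/7 = 132.
So 7^6 * 132 = 117649 * 132 = 15529668.

15529668


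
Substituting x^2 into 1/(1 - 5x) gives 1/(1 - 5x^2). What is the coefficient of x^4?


The coefficient of x^(2m) in 1/(1 - 5x^2) is 5^m.
With n = 4 = 2*2, the coefficient is 5^2 = 25.

25


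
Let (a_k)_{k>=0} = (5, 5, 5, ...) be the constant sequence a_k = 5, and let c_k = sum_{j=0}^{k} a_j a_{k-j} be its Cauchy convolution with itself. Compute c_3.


Since a_j = 5 for all j >= 0, the convolution sum becomes
c_k = sum_{j=0}^{k} 5 * 5 = 25 * (k + 1).
Equivalently, the generating function of (a_k) is 5/(1 - x) and its square is 25/(1 - x)^2 = sum_{k>=0} 25(k + 1) x^k.
For k = 3: 25 * 4 = 100.

100


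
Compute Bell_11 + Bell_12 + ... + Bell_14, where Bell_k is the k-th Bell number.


Recall Bell_k counts set partitions of a k-set (with Bell_0 = 1 by convention).
Bell_11 through Bell_14: 678570, 4213597, 27644437, 190899322
Sum = 678570 + 4213597 + 27644437 + 190899322 = 223435926.

223435926


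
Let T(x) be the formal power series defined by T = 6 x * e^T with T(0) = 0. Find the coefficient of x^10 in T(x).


Apply the Lagrange inversion formula: if T = 6 x * phi(T) with phi(t) = e^t, then
[x^n] T = 6^n * (1/n) [t^(n-1)] phi(t)^n = 6^n * (1/n) [t^(n-1)] e^(n t) = 6^n * (1/n) * n^(n-1) / (n-1)! = 6^n * n^(n-1) / n!.
When c = 1 this is the Cayley count of rooted labeled trees on n vertices, divided by n!.
For n = 10: 6^10 * 10^9 / 10! = 60466176 * 1000000000/3628800 = 116640000000/7.

116640000000/7


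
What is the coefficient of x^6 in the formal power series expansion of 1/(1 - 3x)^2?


The general identity 1/(1 - c x)^r = sum_{k>=0} c^k C(k + r - 1, r - 1) x^k follows by substituting y = c x into 1/(1 - y)^r = sum_{k>=0} C(k + r - 1, r - 1) y^k.
For c = 3, r = 2, k = 6:
3^6 * C(7, 1) = 729 * 7 = 5103.

5103


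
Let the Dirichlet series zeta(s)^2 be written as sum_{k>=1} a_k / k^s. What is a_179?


The Dirichlet convolution of the constant function 1 with itself gives (1 * 1)(k) = sum_{d | k} 1 = d(k), the number of positive divisors of k.
Since zeta(s) = sum_{k>=1} 1/k^s, we have zeta(s)^2 = sum_{k>=1} d(k)/k^s, so a_k = d(k).
For k = 179: the divisors are 1, 179.
Count = 2.

2


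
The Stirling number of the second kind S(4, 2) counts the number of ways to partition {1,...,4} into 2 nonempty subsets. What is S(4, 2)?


Using the explicit formula S(n,k) = (1/k!) sum_{j=0}^{k} (-1)^(k-j) C(k,j) j^n:
S(4, 2) = 7
Equivalently, S(n,k) is n! times the coefficient of x^n in the EGF (e^x - 1)^k / k!.

7


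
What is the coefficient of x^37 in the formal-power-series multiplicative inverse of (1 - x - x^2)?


Let the inverse be f(x) = sum_{k>=0} a_k x^k. From f(x) * (1 - x - x^2) = 1 and matching coefficients:
 x^0: a_0 = 1.
 x^1: a_1 - a_0 = 0, so a_1 = 1.
 x^k (k >= 2): a_k - a_{k-1} - a_{k-2} = 0, i.e. a_k = a_{k-1} + a_{k-2}.
This is the Fibonacci-type recurrence shifted so that a_0 = a_1 = 1.
Iterating: a_0=1, a_1=1, a_2=2, a_3=3, a_4=5, a_5=8, a_6=13, a_7=21, a_8=34, a_9=55, ...
a_37 = 39088169.

39088169


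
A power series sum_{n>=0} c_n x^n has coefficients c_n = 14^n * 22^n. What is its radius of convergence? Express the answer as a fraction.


By the root test (Cauchy-Hadamard), the radius is R = 1 / limsup_n |c_n|^(1/n).
Here |c_n|^(1/n) = (14^n * 22^n)^(1/n) = 14 * 22 = 308 for all n.
So R = 1/308 = 1/308.

1/308


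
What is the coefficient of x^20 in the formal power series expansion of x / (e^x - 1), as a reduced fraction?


The exponential generating function for Bernoulli numbers is
x / (e^x - 1) = sum_{k>=0} B_k x^k / k!.
So the coefficient of x^20 in x / (e^x - 1) is B_20 / 20!.
Computing: B_20 = -174611/330, 20! = 2432902008176640000, giving
-174611/330 / 2432902008176640000 = -174611/802857662698291200000.

-174611/802857662698291200000


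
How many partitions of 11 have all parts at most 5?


Using the generating function (1-x)^(-1)(1-x^2)^(-1)...(1-x^5)^(-1),
the coefficient of x^11 counts these restricted partitions.
Result = 37

37


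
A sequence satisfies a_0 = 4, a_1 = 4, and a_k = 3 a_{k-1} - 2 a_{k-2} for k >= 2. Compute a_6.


The characteristic equation is t^2 - 3 t + 2 = 0, with roots r_1 = 2 and r_2 = 1 (so c_1 = r_1 + r_2, c_2 = -r_1 r_2 as required).
One can use the closed form a_n = A r_1^n + B r_2^n, but direct iteration is more reliable:
a_0 = 4, a_1 = 4, a_2 = 4, a_3 = 4, a_4 = 4, a_5 = 4, a_6 = 4.
So a_6 = 4.

4


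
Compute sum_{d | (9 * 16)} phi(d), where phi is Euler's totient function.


First, 9 * 16 = 144. One classical identity is sum_{d | n} phi(d) = n (each k in [1, n] has a unique gcd with n, and among the k's with gcd(k, n) = n/d there are phi(d) of them). So the sum equals 144. We also verify directly:
Divisors of 144: 1, 2, 3, 4, 6, 8, 9, 12, 16, 18, 24, 36, 48, 72, 144.
phi values: 1, 1, 2, 2, 2, 4, 6, 4, 8, 6, 8, 12, 16, 24, 48.
Sum = 144.

144


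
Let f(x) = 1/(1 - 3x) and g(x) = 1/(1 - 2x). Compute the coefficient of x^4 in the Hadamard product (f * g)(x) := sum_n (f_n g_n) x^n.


f has coefficients f_k = 3^k and g has coefficients g_k = 2^k, so the Hadamard product has coefficient (f*g)_k = 3^k * 2^k = 6^k.
For k = 4: 6^4 = 1296.

1296


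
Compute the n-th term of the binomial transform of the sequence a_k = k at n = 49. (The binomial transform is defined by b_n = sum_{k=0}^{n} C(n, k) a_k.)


With a_k = k, b_n = sum_{k=0}^{n} C(n, k) k. Using k * C(n, k) = n * C(n-1, k-1) gives b_n = n * sum_{k>=1} C(n-1, k-1) = n * 2^(n-1).
For n = 49: 49 * 2^48 = 49 * 281474976710656 = 13792273858822144.

13792273858822144


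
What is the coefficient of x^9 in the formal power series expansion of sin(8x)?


The Maclaurin series is sin(t) = sum_{k>=0} (-1)^k t^(2k+1) / (2k+1)!, so substituting t = 8x, only odd powers of x are nonzero, with coefficient of x^(2k+1) equal to (-1)^k 8^(2k+1) / (2k+1)!.
Write 9 = 2*4 + 1, giving the coefficient (-1)^4 * 8^9 / 9! = 134217728/362880 = 1048576/2835.

1048576/2835


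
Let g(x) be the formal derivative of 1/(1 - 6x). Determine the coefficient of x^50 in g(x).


Differentiate termwise: d/dx sum_{k>=0} 6^k x^k = sum_{k>=1} k 6^k x^(k-1) = sum_{j>=0} (j+1) 6^(j+1) x^j.
Equivalently, d/dx [1/(1 - 6x)] = 6/(1 - 6x)^2.
For j = 50: 51 * 6^51 = 51 * 4849687664788584363858837602739217760256 = 247334070904217802556800717739700105773056.

247334070904217802556800717739700105773056


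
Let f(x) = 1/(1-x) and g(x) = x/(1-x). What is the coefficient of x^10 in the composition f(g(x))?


First simplify the composition: f(g(x)) = 1/(1 - x/(1-x)) = (1-x)/((1-x) - x) = (1-x)/(1-2x).
Now extract the coefficient. Write (1-x)/(1-2x) = 1/(1-2x) - x/(1-2x).
The coefficient of x^n in 1/(1-2x) is 2^n, and in x/(1-2x) is 2^(n-1) (for n >= 1).
So the coefficient of x^10 is 2^10 - 2^9 = 1024 - 512 = 512.

512


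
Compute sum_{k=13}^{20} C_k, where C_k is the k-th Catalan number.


C_13 through C_20: 742900, 2674440, 9694845, 35357670, 129644790, 477638700, 1767263190, 6564120420
Sum = 742900 + 2674440 + 9694845 + 35357670 + 129644790 + 477638700 + 1767263190 + 6564120420
= 8987136955

8987136955


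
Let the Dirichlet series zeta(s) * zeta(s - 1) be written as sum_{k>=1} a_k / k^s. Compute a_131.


Convolution gives a_k = sum_{d | k} d * 1 = sum_{d | k} d = sigma(k), the sum of positive divisors of k.
For k = 131, the divisors are 1, 131, so
sigma(131) = 1 + 131 = 132.

132


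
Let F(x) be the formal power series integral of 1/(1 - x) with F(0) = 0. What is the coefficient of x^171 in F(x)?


1/(1 - x) = sum_{k>=0} x^k. Integrating termwise and using F(0) = 0 gives
F(x) = sum_{k>=0} x^(k+1) / (k+1) = sum_{m>=1} x^m / m = -ln(1 - x).
So the coefficient of x^171 is 1/171 = 1/171.

1/171


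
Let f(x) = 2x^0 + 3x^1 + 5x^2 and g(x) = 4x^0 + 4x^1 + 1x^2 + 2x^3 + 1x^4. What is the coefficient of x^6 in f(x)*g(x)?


Cauchy product at x^6:
5*1
= 5

5


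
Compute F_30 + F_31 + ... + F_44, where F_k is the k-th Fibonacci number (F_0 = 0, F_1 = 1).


Use the identity sum_{k=0}^{N} F_k = F_{N+2} - 1 (which follows from F_{k+2} - F_{k+1} = F_k). Then
sum_{k=30}^{44} F_k = (F_{46} - 1) - (F_{31} - 1) = F_{46} - F_{31}.
Computing: F_{46} = 1836311903, F_{31} = 1346269, so
Sum = 1836311903 - 1346269 = 1834965634.

1834965634


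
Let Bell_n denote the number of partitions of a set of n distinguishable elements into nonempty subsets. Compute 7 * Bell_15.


Bell_15 can be computed from the Bell triangle or from Dobinski's identity Bell_n = (1/e) * sum_{k>=0} k^n / k!.
Computing Bell_15 = 1382958545.
Then 7 * 1382958545 = 9680709815.

9680709815


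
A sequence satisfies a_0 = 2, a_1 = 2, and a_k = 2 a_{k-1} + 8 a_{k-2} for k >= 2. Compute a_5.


The characteristic equation is t^2 - 2 t - 8 = 0, with roots r_1 = 4 and r_2 = -2 (so c_1 = r_1 + r_2, c_2 = -r_1 r_2 as required).
One can use the closed form a_n = A r_1^n + B r_2^n, but direct iteration is more reliable:
a_0 = 2, a_1 = 2, a_2 = 20, a_3 = 56, a_4 = 272, a_5 = 992.
So a_5 = 992.

992


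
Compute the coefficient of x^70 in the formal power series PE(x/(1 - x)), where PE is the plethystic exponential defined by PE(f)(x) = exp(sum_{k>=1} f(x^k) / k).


For f(x) = x/(1 - x) we have
sum_{k>=1} f(x^k) / k = sum_{k>=1} (1/k) * x^k / (1 - x^k) = sum_{k, m >= 1} x^(k m) / k,
which after exponentiating simplifies to
PE(x/(1 - x)) = prod_{k>=1} 1 / (1 - x^k).
This is the generating function for the partition function p(n), so the coefficient of x^70 is p(70).
Computing p(70) by dynamic programming over parts 1, 2, ..., 70: p(70) = 4087968.

4087968


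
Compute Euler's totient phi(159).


phi(n) counts integers in [1, n] coprime to n. Using the multiplicative formula phi(n) = n * prod_{p | n} (1 - 1/p):
159 = 3 * 53, so
phi(159) = 159 * (1 - 1/3) * (1 - 1/53) = 104.

104


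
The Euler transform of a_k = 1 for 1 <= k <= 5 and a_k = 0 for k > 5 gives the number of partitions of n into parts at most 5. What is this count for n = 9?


Partitions of 9 into parts at most 5:
Using generating function (1-x)^(-1)(1-x^2)^(-1)...(1-x^5)^(-1),
the coefficient of x^9 = 23

23


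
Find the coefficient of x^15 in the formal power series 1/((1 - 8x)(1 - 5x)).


By partial fractions or Cauchy convolution:
The coefficient equals sum_{k=0}^{15} 8^k * 5^(15-k).
= 93774129606677

93774129606677


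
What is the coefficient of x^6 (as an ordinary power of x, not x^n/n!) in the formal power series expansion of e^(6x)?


The exponential series is e^y = sum_{k>=0} y^k / k!. Substituting y = 6x gives
e^(6x) = sum_{k>=0} 6^k x^k / k!.
So the coefficient of x^n is a^n/n! with a = 6, n = 6:
6^6 / 6! = 46656/720 = 324/5

324/5


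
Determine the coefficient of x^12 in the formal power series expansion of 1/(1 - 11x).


The geometric series identity gives 1/(1 - c x) = sum_{k>=0} c^k x^k, so the coefficient of x^k is c^k.
Here c = 11 and k = 12.
Computing: 11^12 = 3138428376721

3138428376721


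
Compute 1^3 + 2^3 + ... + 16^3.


This power sum has a closed form given by Faulhaber's formula
sum_{k=1}^{m} k^p = (1 / (p + 1)) * sum_{j=0}^{p} C(p + 1, j) B_j m^(p + 1 - j),
but for small m direct computation is fastest:
1 + 8 + 27 + 64 + 125 + 216 + 343 + 512 + 729 + 1000 + 1331 + 1728 + 2197 + 2744 + 3375 + 4096 = 18496.

18496


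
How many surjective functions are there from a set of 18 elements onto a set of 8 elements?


By inclusion-exclusion on which target elements are missed, the number of surjections from an n-set onto a k-set is
surj(n, k) = sum_{j=0}^{k} (-1)^j C(k, j) (k - j)^n.
Equivalently surj(n, k) = k! * S(n, k), where S(n, k) is the Stirling number of the second kind.
For n = 18, k = 8:
S(18, 8) = 189036065010, so
surj = 8! * 189036065010 = 40320 * 189036065010 = 7621934141203200.

7621934141203200


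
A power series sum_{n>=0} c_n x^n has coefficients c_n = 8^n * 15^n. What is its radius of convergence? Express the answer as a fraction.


By the root test (Cauchy-Hadamard), the radius is R = 1 / limsup_n |c_n|^(1/n).
Here |c_n|^(1/n) = (8^n * 15^n)^(1/n) = 8 * 15 = 120 for all n.
So R = 1/120 = 1/120.

1/120


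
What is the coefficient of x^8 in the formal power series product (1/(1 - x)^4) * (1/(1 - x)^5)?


Combine the factors: (1/(1 - x)^4) * (1/(1 - x)^5) = 1/(1 - x)^9.
Then use 1/(1 - x)^r = sum_{k>=0} C(k + r - 1, r - 1) x^k with r = 9 and k = 8:
C(16, 8) = 12870.

12870


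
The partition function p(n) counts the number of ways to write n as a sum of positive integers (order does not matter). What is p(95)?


Using the generating function prod_{k>=1} 1/(1-x^k), we compute p(95).
By dynamic programming over parts 1 through 95:
p(95) = 104651419

104651419


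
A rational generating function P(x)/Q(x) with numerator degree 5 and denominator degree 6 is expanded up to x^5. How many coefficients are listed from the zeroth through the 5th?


Expanding up to x^5 gives the coefficients for x^0, x^1, ..., x^5.
That is 5 + 1 = 6 coefficients in total.

6


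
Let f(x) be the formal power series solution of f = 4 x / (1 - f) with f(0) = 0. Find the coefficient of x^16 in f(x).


Apply Lagrange inversion: f = 4 x * phi(f) with phi(t) = 1/(1 - t), so
[x^n] f = 4^n * (1/n) [t^(n-1)] phi(t)^n = 4^n * (1/n) [t^(n-1)] (1 - t)^(-n) = 4^n * (1/n) C(2n - 2, n - 1) = 4^n * C_{n-1}.
For n = 16: C_15 = C(30, 15) / 16 = 155117520/16 = 9694845.
With the 4^16 = 4294967296 factor, the coefficient is 4294967296 * 9694845 = 41639042214789120.

41639042214789120


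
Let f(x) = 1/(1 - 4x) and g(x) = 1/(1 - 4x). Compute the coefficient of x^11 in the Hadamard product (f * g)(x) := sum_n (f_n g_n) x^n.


f has coefficients f_k = 4^k and g has coefficients g_k = 4^k, so the Hadamard product has coefficient (f*g)_k = 4^k * 4^k = 16^k.
For k = 11: 16^11 = 17592186044416.

17592186044416


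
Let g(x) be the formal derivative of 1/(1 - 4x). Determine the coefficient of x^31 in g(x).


Differentiate termwise: d/dx sum_{k>=0} 4^k x^k = sum_{k>=1} k 4^k x^(k-1) = sum_{j>=0} (j+1) 4^(j+1) x^j.
Equivalently, d/dx [1/(1 - 4x)] = 4/(1 - 4x)^2.
For j = 31: 32 * 4^32 = 32 * 18446744073709551616 = 590295810358705651712.

590295810358705651712


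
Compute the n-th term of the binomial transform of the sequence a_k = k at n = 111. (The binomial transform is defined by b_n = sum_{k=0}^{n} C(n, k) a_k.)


With a_k = k, b_n = sum_{k=0}^{n} C(n, k) k. Using k * C(n, k) = n * C(n-1, k-1) gives b_n = n * sum_{k>=1} C(n-1, k-1) = n * 2^(n-1).
For n = 111: 111 * 2^110 = 111 * 1298074214633706907132624082305024 = 144086237824341466691721273135857664.

144086237824341466691721273135857664


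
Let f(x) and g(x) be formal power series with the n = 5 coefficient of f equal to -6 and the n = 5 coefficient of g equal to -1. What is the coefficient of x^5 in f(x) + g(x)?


Addition of formal power series is termwise.
The coefficient of x^5 in f + g = -6 + -1
= -7

-7


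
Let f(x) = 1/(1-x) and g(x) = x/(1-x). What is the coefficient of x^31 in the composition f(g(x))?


First simplify the composition: f(g(x)) = 1/(1 - x/(1-x)) = (1-x)/((1-x) - x) = (1-x)/(1-2x).
Now extract the coefficient. Write (1-x)/(1-2x) = 1/(1-2x) - x/(1-2x).
The coefficient of x^n in 1/(1-2x) is 2^n, and in x/(1-2x) is 2^(n-1) (for n >= 1).
So the coefficient of x^31 is 2^31 - 2^30 = 2147483648 - 1073741824 = 1073741824.

1073741824


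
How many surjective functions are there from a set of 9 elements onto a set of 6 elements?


By inclusion-exclusion on which target elements are missed, the number of surjections from an n-set onto a k-set is
surj(n, k) = sum_{j=0}^{k} (-1)^j C(k, j) (k - j)^n.
Equivalently surj(n, k) = k! * S(n, k), where S(n, k) is the Stirling number of the second kind.
For n = 9, k = 6:
S(9, 6) = 2646, so
surj = 6! * 2646 = 720 * 2646 = 1905120.

1905120


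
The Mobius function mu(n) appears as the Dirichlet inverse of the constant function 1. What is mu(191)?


191 = 191 (all distinct primes).
mu(191) = (-1)^1 = -1

-1


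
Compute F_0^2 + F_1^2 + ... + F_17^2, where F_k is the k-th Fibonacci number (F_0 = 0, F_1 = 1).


There is a standard identity sum_{k=0}^{N} F_k^2 = F_N * F_{N+1} (proved inductively from the telescoping relation F_k^2 = F_k F_{k+1} - F_{k-1} F_k). Then
sum_{k=0}^{17} F_k^2 = F_17 F_18 - F_0 F_0.
Computing: F_17 = 1597, F_18 = 2584.
Sum = 1597 * 2584 = 4126648.

4126648


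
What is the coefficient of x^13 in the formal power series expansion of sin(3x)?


The Maclaurin series is sin(t) = sum_{k>=0} (-1)^k t^(2k+1) / (2k+1)!, so substituting t = 3x, only odd powers of x are nonzero, with coefficient of x^(2k+1) equal to (-1)^k 3^(2k+1) / (2k+1)!.
Write 13 = 2*6 + 1, giving the coefficient (-1)^6 * 3^13 / 13! = 1594323/6227020800 = 6561/25625600.

6561/25625600


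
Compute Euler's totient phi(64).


phi(n) counts integers in [1, n] coprime to n. Using the multiplicative formula phi(n) = n * prod_{p | n} (1 - 1/p):
64 = 2^6, so
phi(64) = 64 * (1 - 1/2) = 32.

32


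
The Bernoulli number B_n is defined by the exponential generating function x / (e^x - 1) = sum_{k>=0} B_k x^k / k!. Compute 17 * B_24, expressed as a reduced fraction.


Bernoulli numbers can also be computed recursively via B_0 = 1 and sum_{j=0}^{m} C(m+1, j) B_j = 0 for m >= 1. Odd-index Bernoulli numbers vanish for k >= 3.
Computing B_24 = -236364091/2730, so 17 * B_24 = 17 * -236364091/2730 = -4018189547/2730.

-4018189547/2730


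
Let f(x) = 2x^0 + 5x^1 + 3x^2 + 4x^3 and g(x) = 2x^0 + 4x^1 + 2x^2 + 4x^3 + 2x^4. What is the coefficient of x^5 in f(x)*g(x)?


Cauchy product at x^5:
5*2 + 3*4 + 4*2
= 30

30


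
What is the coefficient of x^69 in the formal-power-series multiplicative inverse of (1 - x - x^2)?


Let the inverse be f(x) = sum_{k>=0} a_k x^k. From f(x) * (1 - x - x^2) = 1 and matching coefficients:
 x^0: a_0 = 1.
 x^1: a_1 - a_0 = 0, so a_1 = 1.
 x^k (k >= 2): a_k - a_{k-1} - a_{k-2} = 0, i.e. a_k = a_{k-1} + a_{k-2}.
This is the Fibonacci-type recurrence shifted so that a_0 = a_1 = 1.
Iterating: a_0=1, a_1=1, a_2=2, a_3=3, a_4=5, a_5=8, a_6=13, a_7=21, a_8=34, a_9=55, ...
a_69 = 190392490709135.

190392490709135


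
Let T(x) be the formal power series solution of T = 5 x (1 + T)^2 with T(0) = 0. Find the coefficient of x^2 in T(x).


Apply the Lagrange inversion formula: if T = 5 x * phi(T) with phi(t) = (1 + t)^2, then [x^n] T = 5^n * (1/n) [t^(n-1)] phi(t)^n = 5^n * (1/n) [t^(n-1)] (1 + t)^(2n) = 5^n * (1/n) C(2n, n-1).
Using the identity C(2n, n-1) = C(2n, n) * n / (n+1), the unscaled factor equals C(2n, n) / (n+1) = C_n, the n-th Catalan number.
For n = 2: C_2 = C(4, 2) / 3 = 6/3 = 2.
With the 5^2 = 25 factor, the coefficient is 25 * 2 = 50.

50


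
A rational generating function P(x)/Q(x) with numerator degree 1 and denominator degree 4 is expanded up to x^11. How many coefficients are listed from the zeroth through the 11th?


Expanding up to x^11 gives the coefficients for x^0, x^1, ..., x^11.
That is 11 + 1 = 12 coefficients in total.

12


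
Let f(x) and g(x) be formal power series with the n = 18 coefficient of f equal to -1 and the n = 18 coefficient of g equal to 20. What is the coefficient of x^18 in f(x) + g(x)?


Addition of formal power series is termwise.
The coefficient of x^18 in f + g = -1 + 20
= 19

19


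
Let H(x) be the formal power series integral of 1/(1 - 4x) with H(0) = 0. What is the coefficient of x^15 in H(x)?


1/(1 - 4x) = sum_{k>=0} 4^k x^k. Integrating termwise with H(0) = 0:
H(x) = sum_{k>=0} 4^k x^(k+1) / (k+1) = sum_{m>=1} 4^(m-1) x^m / m.
For m = 15: 4^14/15 = 268435456/15 = 268435456/15.

268435456/15


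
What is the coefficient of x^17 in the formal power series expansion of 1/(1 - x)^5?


The negative binomial / multiset identity is
1/(1 - x)^r = sum_{k>=0} C(k + r - 1, r - 1) x^k.
Here r = 5 and k = 17, so the coefficient is
C(17 + 4, 4) = C(21, 4)
= 5985

5985


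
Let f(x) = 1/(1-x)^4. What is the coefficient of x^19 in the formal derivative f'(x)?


Differentiate: d/dx [ 1/(1-x)^r ] = r / (1-x)^(r+1).
Here r = 4, so f'(x) = 4 / (1-x)^5.
The expansion of 1/(1-x)^(r+1) has coefficient of x^n equal to C(n+r, r).
So the coefficient of x^19 in f'(x) is
4 * C(23, 4) = 4 * 8855 = 35420

35420


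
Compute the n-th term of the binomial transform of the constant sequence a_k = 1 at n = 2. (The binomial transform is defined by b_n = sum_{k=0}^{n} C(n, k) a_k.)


With a_k = 1 for all k, b_n = sum_{k=0}^{n} C(n, k) = 2^n by the binomial theorem.
For n = 2: 2^2 = 4.

4


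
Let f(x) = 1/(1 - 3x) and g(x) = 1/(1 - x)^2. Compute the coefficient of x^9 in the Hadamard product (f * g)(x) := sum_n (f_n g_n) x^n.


f has coefficients f_k = 3^k. For g = 1/(1 - x)^2 the coefficient is g_k = C(k + 1, 1) = k + 1. The Hadamard coefficient is (f * g)_k = 3^k * (k + 1).
For k = 9: 3^9 * 10 = 19683 * 10 = 196830.

196830


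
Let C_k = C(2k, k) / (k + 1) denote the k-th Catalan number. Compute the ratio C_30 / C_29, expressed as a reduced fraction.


Using C_k = (2k)! / (k! (k+1)!), the ratio C_{k+1}/C_k simplifies to
C_{k+1}/C_k = [(2k+2)! / ((k+1)! (k+2)!)] * [k! (k+1)! / (2k)!]
 = (2k+2)(2k+1) / ((k+1)(k+2)) = 2(2k+1) / (k+2).
For k = 29: 2(2*29 + 1) / (29 + 2) = 118/31 = 118/31.

118/31


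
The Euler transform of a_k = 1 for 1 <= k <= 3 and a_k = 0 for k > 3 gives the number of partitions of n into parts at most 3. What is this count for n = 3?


Partitions of 3 into parts at most 3:
Using generating function (1-x)^(-1)(1-x^2)^(-1)(1-x^3)^(-1),
the coefficient of x^3 = 3

3


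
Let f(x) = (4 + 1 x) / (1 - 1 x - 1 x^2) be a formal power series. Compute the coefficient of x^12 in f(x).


Write f(x) = sum_{k>=0} a_k x^k. Multiplying both sides by 1 - 1 x - 1 x^2 gives
(1 - 1 x - 1 x^2) sum_{k>=0} a_k x^k = 4 + 1 x.
Matching coefficients:
 x^0: a_0 = 4
 x^1: a_1 - 1 a_0 = 1  =>  a_1 = 1*4 + 1 = 5
 x^k (k >= 2): a_k = 1 a_{k-1} + 1 a_{k-2}.
Iterating: a_2 = 9, a_3 = 14, a_4 = 23, a_5 = 37, a_6 = 60, a_7 = 97, a_8 = 157, a_9 = 254, a_10 = 411, a_11 = 665, a_12 = 1076.
So the coefficient of x^12 is 1076.

1076


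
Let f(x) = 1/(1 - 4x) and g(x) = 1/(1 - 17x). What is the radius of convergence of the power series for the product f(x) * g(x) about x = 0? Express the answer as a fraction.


The radius of 1/(1 - 4x) is 1/4 (nearest singularity at x = 1/4), and the radius of 1/(1 - 17x) is 1/17.
The product f(x)*g(x) = 1/((1 - 4x)(1 - 17x)) has singularities at both 1/4 and 1/17, so its radius of convergence is the distance to the nearest one:
min(1/4, 1/17) = 1/17.

1/17


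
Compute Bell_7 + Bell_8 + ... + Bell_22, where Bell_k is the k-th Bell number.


Recall Bell_k counts set partitions of a k-set (with Bell_0 = 1 by convention).
Bell_7 through Bell_22: 877, 4140, 21147, 115975, 678570, 4213597, 27644437, 190899322, 1382958545, 10480142147, 82864869804, 682076806159, 5832742205057, 51724158235372, 474869816156751, 4506715738447323
Sum = 877 + 4140 + 21147 + 115975 + 678570 + 4213597 + 27644437 + 190899322 + 1382958545 + 10480142147 + 82864869804 + 682076806159 + 5832742205057 + 51724158235372 + 474869816156751 + 4506715738447323 = 5039919483399223.

5039919483399223


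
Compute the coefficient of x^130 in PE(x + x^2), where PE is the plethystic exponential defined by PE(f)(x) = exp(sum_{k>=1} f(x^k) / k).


With f(x) = x + x^2, the exponent is sum_{k>=1} (x^k + x^(2k)) / k = -ln(1 - x) - ln(1 - x^2). Exponentiating:
PE(x + x^2) = 1 / ((1 - x)(1 - x^2)).
This is the generating function for partitions of n into parts of size 1 or 2. The number of 2's can be any j in 0..65, and the rest are 1's, so
[x^130] = floor(130/2) + 1 = 66.

66


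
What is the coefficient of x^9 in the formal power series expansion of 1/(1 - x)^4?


The expansion 1/(1 - x)^r = sum_{k>=0} C(k + r - 1, r - 1) x^k follows from the multiset / negative-binomial theorem (or from repeated differentiation of the geometric series).
For r = 4 and k = 9:
C(12, 3) = 479001600 / (6 * 362880) = 220.

220


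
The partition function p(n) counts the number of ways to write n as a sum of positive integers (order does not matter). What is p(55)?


Using the generating function prod_{k>=1} 1/(1-x^k), we compute p(55).
By dynamic programming over parts 1 through 55:
p(55) = 451276

451276


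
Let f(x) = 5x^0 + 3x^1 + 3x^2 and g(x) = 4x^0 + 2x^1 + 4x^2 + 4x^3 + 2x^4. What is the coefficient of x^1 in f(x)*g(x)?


Cauchy product at x^1:
5*2 + 3*4
= 22

22


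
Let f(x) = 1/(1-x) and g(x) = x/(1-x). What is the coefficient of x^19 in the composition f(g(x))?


First simplify the composition: f(g(x)) = 1/(1 - x/(1-x)) = (1-x)/((1-x) - x) = (1-x)/(1-2x).
Now extract the coefficient. Write (1-x)/(1-2x) = 1/(1-2x) - x/(1-2x).
The coefficient of x^n in 1/(1-2x) is 2^n, and in x/(1-2x) is 2^(n-1) (for n >= 1).
So the coefficient of x^19 is 2^19 - 2^18 = 524288 - 262144 = 262144.

262144


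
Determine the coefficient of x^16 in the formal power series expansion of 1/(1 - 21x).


The geometric series identity gives 1/(1 - c x) = sum_{k>=0} c^k x^k, so the coefficient of x^k is c^k.
Here c = 21 and k = 16.
Computing: 21^16 = 1430568690241985328321

1430568690241985328321


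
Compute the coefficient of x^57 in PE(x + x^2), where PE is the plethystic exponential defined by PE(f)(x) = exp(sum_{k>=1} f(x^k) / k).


With f(x) = x + x^2, the exponent is sum_{k>=1} (x^k + x^(2k)) / k = -ln(1 - x) - ln(1 - x^2). Exponentiating:
PE(x + x^2) = 1 / ((1 - x)(1 - x^2)).
This is the generating function for partitions of n into parts of size 1 or 2. The number of 2's can be any j in 0..28, and the rest are 1's, so
[x^57] = floor(57/2) + 1 = 29.

29


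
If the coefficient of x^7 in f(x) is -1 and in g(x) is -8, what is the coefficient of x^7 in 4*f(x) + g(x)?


Scalar multiplication scales coefficients: 4 * -1 = -4.
Then add the g coefficient: -4 + -8
= -12

-12


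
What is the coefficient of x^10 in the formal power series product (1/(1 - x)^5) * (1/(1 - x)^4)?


Combine the factors: (1/(1 - x)^5) * (1/(1 - x)^4) = 1/(1 - x)^9.
Then use 1/(1 - x)^r = sum_{k>=0} C(k + r - 1, r - 1) x^k with r = 9 and k = 10:
C(18, 8) = 43758.

43758


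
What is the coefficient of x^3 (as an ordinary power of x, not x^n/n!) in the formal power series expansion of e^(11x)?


The exponential series is e^y = sum_{k>=0} y^k / k!. Substituting y = 11x gives
e^(11x) = sum_{k>=0} 11^k x^k / k!.
So the coefficient of x^n is a^n/n! with a = 11, n = 3:
11^3 / 3! = 1331/6 = 1331/6

1331/6


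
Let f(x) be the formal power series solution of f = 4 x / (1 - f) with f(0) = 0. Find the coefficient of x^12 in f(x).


Apply Lagrange inversion: f = 4 x * phi(f) with phi(t) = 1/(1 - t), so
[x^n] f = 4^n * (1/n) [t^(n-1)] phi(t)^n = 4^n * (1/n) [t^(n-1)] (1 - t)^(-n) = 4^n * (1/n) C(2n - 2, n - 1) = 4^n * C_{n-1}.
For n = 12: C_11 = C(22, 11) / 12 = 705432/12 = 58786.
With the 4^12 = 16777216 factor, the coefficient is 16777216 * 58786 = 986265419776.

986265419776


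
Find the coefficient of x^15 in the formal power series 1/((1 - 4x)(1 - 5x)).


By partial fractions or Cauchy convolution:
The coefficient equals sum_{k=0}^{15} 4^k * 5^(15-k).
= 148292923329

148292923329


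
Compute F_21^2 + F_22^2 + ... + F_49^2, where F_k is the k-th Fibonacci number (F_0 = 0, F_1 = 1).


There is a standard identity sum_{k=0}^{N} F_k^2 = F_N * F_{N+1} (proved inductively from the telescoping relation F_k^2 = F_k F_{k+1} - F_{k-1} F_k). Then
sum_{k=21}^{49} F_k^2 = F_49 F_50 - F_20 F_21.
Computing: F_49 = 7778742049, F_50 = 12586269025, F_20 = 6765, F_21 = 10946.
Sum = 7778742049 * 12586269025 - 6765 * 10946 = 97905340104719682535.

97905340104719682535


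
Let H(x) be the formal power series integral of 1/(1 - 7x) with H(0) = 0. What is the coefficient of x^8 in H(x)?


1/(1 - 7x) = sum_{k>=0} 7^k x^k. Integrating termwise with H(0) = 0:
H(x) = sum_{k>=0} 7^k x^(k+1) / (k+1) = sum_{m>=1} 7^(m-1) x^m / m.
For m = 8: 7^7/8 = 823543/8 = 823543/8.

823543/8


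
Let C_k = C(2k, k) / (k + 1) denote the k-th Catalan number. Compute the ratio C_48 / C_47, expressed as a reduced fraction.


Using C_k = (2k)! / (k! (k+1)!), the ratio C_{k+1}/C_k simplifies to
C_{k+1}/C_k = [(2k+2)! / ((k+1)! (k+2)!)] * [k! (k+1)! / (2k)!]
 = (2k+2)(2k+1) / ((k+1)(k+2)) = 2(2k+1) / (k+2).
For k = 47: 2(2*47 + 1) / (47 + 2) = 190/49 = 190/49.

190/49


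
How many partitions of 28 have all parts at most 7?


Using the generating function (1-x)^(-1)(1-x^2)^(-1)...(1-x^7)^(-1),
the coefficient of x^28 counts these restricted partitions.
Result = 1367

1367


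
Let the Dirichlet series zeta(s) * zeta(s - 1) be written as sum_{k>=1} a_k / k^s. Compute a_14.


Convolution gives a_k = sum_{d | k} d * 1 = sum_{d | k} d = sigma(k), the sum of positive divisors of k.
For k = 14, the divisors are 1, 2, 7, 14, so
sigma(14) = 1 + 2 + 7 + 14 = 24.

24


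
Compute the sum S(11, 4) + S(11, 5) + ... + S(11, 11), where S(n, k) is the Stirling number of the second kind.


By definition, S(n, k) counts partitions of an n-set into exactly k nonempty blocks.
Computing row n = 11 for k = 4..11:
S(11, k): 145750, 246730, 179487, 63987, 11880, 1155, 55, 1
Sum = 649045.

649045


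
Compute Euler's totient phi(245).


phi(n) counts integers in [1, n] coprime to n. Using the multiplicative formula phi(n) = n * prod_{p | n} (1 - 1/p):
245 = 5 * 7^2, so
phi(245) = 245 * (1 - 1/5) * (1 - 1/7) = 168.

168


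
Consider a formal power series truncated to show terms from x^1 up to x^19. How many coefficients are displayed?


From x^1 to x^19 inclusive, the count is 19 - 1 + 1 = 19.

19


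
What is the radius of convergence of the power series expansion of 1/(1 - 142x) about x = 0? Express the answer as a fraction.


Expanding 1/(1 - 142x) = sum_{k>=0} 142^k x^k, the series converges when |142x| < 1, i.e., |x| < 1/142.
So the radius of convergence is 1/142 = 1/142.

1/142


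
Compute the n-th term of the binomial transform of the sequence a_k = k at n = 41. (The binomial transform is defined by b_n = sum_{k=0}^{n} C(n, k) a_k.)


With a_k = k, b_n = sum_{k=0}^{n} C(n, k) k. Using k * C(n, k) = n * C(n-1, k-1) gives b_n = n * sum_{k>=1} C(n-1, k-1) = n * 2^(n-1).
For n = 41: 41 * 2^40 = 41 * 1099511627776 = 45079976738816.

45079976738816


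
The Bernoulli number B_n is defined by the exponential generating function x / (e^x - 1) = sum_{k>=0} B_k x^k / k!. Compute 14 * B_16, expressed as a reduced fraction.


Bernoulli numbers can also be computed recursively via B_0 = 1 and sum_{j=0}^{m} C(m+1, j) B_j = 0 for m >= 1. Odd-index Bernoulli numbers vanish for k >= 3.
Computing B_16 = -3617/510, so 14 * B_16 = 14 * -3617/510 = -25319/255.

-25319/255


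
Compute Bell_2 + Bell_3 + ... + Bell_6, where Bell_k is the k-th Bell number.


Recall Bell_k counts set partitions of a k-set (with Bell_0 = 1 by convention).
Bell_2 through Bell_6: 2, 5, 15, 52, 203
Sum = 2 + 5 + 15 + 52 + 203 = 277.

277


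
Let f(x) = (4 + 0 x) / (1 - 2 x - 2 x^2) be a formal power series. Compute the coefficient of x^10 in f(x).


Write f(x) = sum_{k>=0} a_k x^k. Multiplying both sides by 1 - 2 x - 2 x^2 gives
(1 - 2 x - 2 x^2) sum_{k>=0} a_k x^k = 4 + 0 x.
Matching coefficients:
 x^0: a_0 = 4
 x^1: a_1 - 2 a_0 = 0  =>  a_1 = 2*4 + 0 = 8
 x^k (k >= 2): a_k = 2 a_{k-1} + 2 a_{k-2}.
Iterating: a_2 = 24, a_3 = 64, a_4 = 176, a_5 = 480, a_6 = 1312, a_7 = 3584, a_8 = 9792, a_9 = 26752, a_10 = 73088.
So the coefficient of x^10 is 73088.

73088


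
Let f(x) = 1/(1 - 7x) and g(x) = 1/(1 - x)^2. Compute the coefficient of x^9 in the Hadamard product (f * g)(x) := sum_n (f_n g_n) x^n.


f has coefficients f_k = 7^k. For g = 1/(1 - x)^2 the coefficient is g_k = C(k + 1, 1) = k + 1. The Hadamard coefficient is (f * g)_k = 7^k * (k + 1).
For k = 9: 7^9 * 10 = 40353607 * 10 = 403536070.

403536070


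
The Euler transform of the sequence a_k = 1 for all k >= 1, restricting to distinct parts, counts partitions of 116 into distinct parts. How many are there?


Partitions of 116 into distinct parts can be computed via generating function.
Product (1+x)(1+x^2)(1+x^3)...
The coefficient of x^116 = 1611388

1611388


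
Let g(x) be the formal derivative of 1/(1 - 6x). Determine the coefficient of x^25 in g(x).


Differentiate termwise: d/dx sum_{k>=0} 6^k x^k = sum_{k>=1} k 6^k x^(k-1) = sum_{j>=0} (j+1) 6^(j+1) x^j.
Equivalently, d/dx [1/(1 - 6x)] = 6/(1 - 6x)^2.
For j = 25: 26 * 6^26 = 26 * 170581728179578208256 = 4435124932669033414656.

4435124932669033414656


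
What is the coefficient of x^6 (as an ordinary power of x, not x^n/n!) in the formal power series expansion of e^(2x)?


The exponential series is e^y = sum_{k>=0} y^k / k!. Substituting y = 2x gives
e^(2x) = sum_{k>=0} 2^k x^k / k!.
So the coefficient of x^n is a^n/n! with a = 2, n = 6:
2^6 / 6! = 64/720 = 4/45

4/45


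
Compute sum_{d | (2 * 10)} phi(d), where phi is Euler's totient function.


First, 2 * 10 = 20. One classical identity is sum_{d | n} phi(d) = n (each k in [1, n] has a unique gcd with n, and among the k's with gcd(k, n) = n/d there are phi(d) of them). So the sum equals 20. We also verify directly:
Divisors of 20: 1, 2, 4, 5, 10, 20.
phi values: 1, 1, 2, 4, 4, 8.
Sum = 20.

20


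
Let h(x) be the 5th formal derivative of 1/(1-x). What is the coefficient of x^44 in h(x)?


Differentiating 5 times: d^5/dx^5 [1/(1-x)] = 5!/(1-x)^6.
The expansion 1/(1-x)^6 = sum_{k>=0} C(k+5, 5) x^k, so the coefficient of x^n in 5!/(1-x)^6 is 5! * C(n+5, 5).
For n = 44: 120 * C(49, 5) = 120 * 1906884 = 228826080

228826080


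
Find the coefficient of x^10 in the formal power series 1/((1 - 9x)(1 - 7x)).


By partial fractions or Cauchy convolution:
The coefficient equals sum_{k=0}^{10} 9^k * 7^(10-k).
= 14701866433

14701866433


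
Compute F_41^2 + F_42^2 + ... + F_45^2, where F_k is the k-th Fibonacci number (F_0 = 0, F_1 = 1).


There is a standard identity sum_{k=0}^{N} F_k^2 = F_N * F_{N+1} (proved inductively from the telescoping relation F_k^2 = F_k F_{k+1} - F_{k-1} F_k). Then
sum_{k=41}^{45} F_k^2 = F_45 F_46 - F_40 F_41.
Computing: F_45 = 1134903170, F_46 = 1836311903, F_40 = 102334155, F_41 = 165580141.
Sum = 1134903170 * 1836311903 - 102334155 * 165580141 = 2067091696009416655.

2067091696009416655


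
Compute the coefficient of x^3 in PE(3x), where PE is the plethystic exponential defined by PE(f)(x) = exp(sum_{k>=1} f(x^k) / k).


With f(x) = 3x, the exponent is sum_{k>=1} 3 x^k / k = 3 * (-ln(1 - x)). Exponentiating:
PE(3x) = exp(-3 ln(1 - x)) = 1/(1 - x)^3.
By the negative binomial expansion, [x^n] 1/(1 - x)^3 = C(n + 2, 2).
For n = 3: C(5, 2) = 10.

10


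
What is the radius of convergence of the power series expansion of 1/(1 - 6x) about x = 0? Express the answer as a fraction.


Expanding 1/(1 - 6x) = sum_{k>=0} 6^k x^k, the series converges when |6x| < 1, i.e., |x| < 1/6.
So the radius of convergence is 1/6 = 1/6.

1/6


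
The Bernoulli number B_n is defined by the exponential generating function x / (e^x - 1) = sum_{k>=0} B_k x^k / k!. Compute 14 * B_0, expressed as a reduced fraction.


Bernoulli numbers can also be computed recursively via B_0 = 1 and sum_{j=0}^{m} C(m+1, j) B_j = 0 for m >= 1. Odd-index Bernoulli numbers vanish for k >= 3.
Computing B_0 = 1, so 14 * B_0 = 14 * 1 = 14.

14


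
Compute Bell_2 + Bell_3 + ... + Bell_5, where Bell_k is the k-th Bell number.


Recall Bell_k counts set partitions of a k-set (with Bell_0 = 1 by convention).
Bell_2 through Bell_5: 2, 5, 15, 52
Sum = 2 + 5 + 15 + 52 = 74.

74


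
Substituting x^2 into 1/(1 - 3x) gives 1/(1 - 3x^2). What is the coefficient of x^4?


The coefficient of x^(2m) in 1/(1 - 3x^2) is 3^m.
With n = 4 = 2*2, the coefficient is 3^2 = 9.

9


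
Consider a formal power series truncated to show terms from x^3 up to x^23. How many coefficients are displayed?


From x^3 to x^23 inclusive, the count is 23 - 3 + 1 = 21.

21


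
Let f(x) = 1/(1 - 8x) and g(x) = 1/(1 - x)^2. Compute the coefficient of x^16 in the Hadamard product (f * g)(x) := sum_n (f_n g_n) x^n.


f has coefficients f_k = 8^k. For g = 1/(1 - x)^2 the coefficient is g_k = C(k + 1, 1) = k + 1. The Hadamard coefficient is (f * g)_k = 8^k * (k + 1).
For k = 16: 8^16 * 17 = 281474976710656 * 17 = 4785074604081152.

4785074604081152


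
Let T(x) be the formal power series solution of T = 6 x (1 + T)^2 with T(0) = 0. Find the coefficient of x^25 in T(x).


Apply the Lagrange inversion formula: if T = 6 x * phi(T) with phi(t) = (1 + t)^2, then [x^n] T = 6^n * (1/n) [t^(n-1)] phi(t)^n = 6^n * (1/n) [t^(n-1)] (1 + t)^(2n) = 6^n * (1/n) C(2n, n-1).
Using the identity C(2n, n-1) = C(2n, n) * n / (n+1), the unscaled factor equals C(2n, n) / (n+1) = C_n, the n-th Catalan number.
For n = 25: C_25 = C(50, 25) / 26 = 126410606437752/26 = 4861946401452.
With the 6^25 = 28430288029929701376 factor, the coefficient is 28430288029929701376 * 4861946401452 = 138226536579360582077576172797952.

138226536579360582077576172797952


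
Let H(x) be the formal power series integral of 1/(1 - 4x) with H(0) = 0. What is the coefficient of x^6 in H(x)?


1/(1 - 4x) = sum_{k>=0} 4^k x^k. Integrating termwise with H(0) = 0:
H(x) = sum_{k>=0} 4^k x^(k+1) / (k+1) = sum_{m>=1} 4^(m-1) x^m / m.
For m = 6: 4^5/6 = 1024/6 = 512/3.

512/3
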